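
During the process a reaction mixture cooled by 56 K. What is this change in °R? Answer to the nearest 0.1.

An interval of 1 K corresponds to 1.8°R.
56 × 1.8 = 100.8.

100.8°R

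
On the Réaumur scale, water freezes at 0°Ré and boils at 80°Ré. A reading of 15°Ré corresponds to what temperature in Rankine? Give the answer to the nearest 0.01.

Linear interpolation between the fixed points: C = (15 - 0) × 100 / (80 - 0) = 18.7500°C.
Then 18.7500 × 1.8 + 491.67 = 525.42°R.

525.42°R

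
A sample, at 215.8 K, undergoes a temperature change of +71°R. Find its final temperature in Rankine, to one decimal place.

459.4°R

Initial temperature in Celsius: 215.8 - 273.15 = -57.3500°C.
The 71°R change is an interval, so only the factor 5/9 applies: +71 × 5/9 = +39.4444°C.
Final Celsius temperature: -57.3500 + 39.4444 = -17.9056°C.
In Rankine: -17.9056 × 1.8 + 491.67 = 459.4°R.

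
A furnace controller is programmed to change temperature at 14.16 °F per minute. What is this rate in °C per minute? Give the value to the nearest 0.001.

Since only a temperature interval is involved, the additive offset between the scales drops out.
A change of 1°F is a change of 5/9°C, so 14.16 × 5/9 = 7.867.

7.867 °C/minute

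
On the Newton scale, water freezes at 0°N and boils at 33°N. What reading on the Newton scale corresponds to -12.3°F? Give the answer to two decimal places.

First in Celsius: (-12.3 - 32) × 5/9 = -24.6111°C.
Linearly onto the Newton scale: 0 + (-24.6111 / 100) × (33 - 0) = -8.12°N.

-8.12°N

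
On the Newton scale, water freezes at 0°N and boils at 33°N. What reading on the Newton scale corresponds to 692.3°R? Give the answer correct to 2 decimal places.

First in Celsius: (692.3 - 491.67) × 5/9 = 111.4611°C.
Linearly onto the Newton scale: 0 + (111.4611 / 100) × (33 - 0) = 36.78°N.

36.78°N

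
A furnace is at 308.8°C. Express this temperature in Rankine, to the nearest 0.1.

In Rankine: 308.8000 × 1.8 + 491.67 = 1047.5°R.

1047.5°R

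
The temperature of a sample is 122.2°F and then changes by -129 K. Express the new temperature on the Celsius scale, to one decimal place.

-78.9°C

Initial temperature in Celsius: (122.2 - 32) × 5/9 = 50.1111°C.
The 129 K change is an interval; Kelvin and Celsius degrees are the same size, so ΔC = -129°C.
Final Celsius temperature: 50.1111 - 129.0000 = -78.8889°C.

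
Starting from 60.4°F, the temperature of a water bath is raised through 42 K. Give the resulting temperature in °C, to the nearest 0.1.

57.8°C

Initial temperature in Celsius: (60.4 - 32) × 5/9 = 15.7778°C.
The 42 K change is an interval; Kelvin and Celsius degrees are the same size, so ΔC = +42°C.
Final Celsius temperature: 15.7778 + 42.0000 = 57.7778°C.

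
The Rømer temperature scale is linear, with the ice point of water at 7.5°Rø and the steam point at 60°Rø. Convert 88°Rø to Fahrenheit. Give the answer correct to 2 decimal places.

Linear interpolation between the fixed points: C = (88 - 7.5) × 100 / (60 - 7.5) = 153.3333°C.
Then 153.3333 × 1.8 + 32 = 308.00°F.

308.00°F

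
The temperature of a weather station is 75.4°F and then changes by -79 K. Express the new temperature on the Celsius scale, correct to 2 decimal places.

-54.89°C

Initial temperature in Celsius: (75.4 - 32) × 5/9 = 24.1111°C.
The 79 K change is an interval; Kelvin and Celsius degrees are the same size, so ΔC = -79°C.
Final Celsius temperature: 24.1111 - 79.0000 = -54.8889°C.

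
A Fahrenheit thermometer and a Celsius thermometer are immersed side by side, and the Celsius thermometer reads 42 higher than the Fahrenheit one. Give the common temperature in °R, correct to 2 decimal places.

Let x be the Fahrenheit reading; then the Celsius reading is 5/9·x - 17.7778.
(5/9·x - 17.7778) - x = 42  ⇒  (-4/9)·x = 59.7778  ⇒  x = -134.5000°F.
In Celsius: (-134.5 - 32) × 5/9 = -92.5000°C.
In Rankine: -92.5000 × 1.8 + 491.67 = 325.17°R.

325.17°R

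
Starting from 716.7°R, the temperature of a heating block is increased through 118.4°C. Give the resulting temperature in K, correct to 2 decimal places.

Initial temperature in Celsius: (716.7 - 491.67) × 5/9 = 125.0167°C.
Final Celsius temperature: 125.0167 + 118.4000 = 243.4167°C.
In kelvin: 243.4167 + 273.15 = 516.57 K.

516.57 K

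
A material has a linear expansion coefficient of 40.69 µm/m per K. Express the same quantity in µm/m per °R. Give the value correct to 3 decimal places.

22.606 µm/m per °R

Since only a temperature interval is involved, the additive offset between the scales drops out.
A change of 1°R is a change of 5/9 K, so per °R the value is 40.69 × 5/9 = 22.606.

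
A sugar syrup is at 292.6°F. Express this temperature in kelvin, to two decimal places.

In Celsius: (292.6 - 32) × 5/9 = 144.7778°C.
In kelvin: 144.7778 + 273.15 = 417.93 K.

417.93 K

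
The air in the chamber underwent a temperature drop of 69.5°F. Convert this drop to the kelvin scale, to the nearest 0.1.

For a temperature interval the offset drops out; only the factor 5/9 applies.
69.5 × 5/9 = 38.6.

38.6 K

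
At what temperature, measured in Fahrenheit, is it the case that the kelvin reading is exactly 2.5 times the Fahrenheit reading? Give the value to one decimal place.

131.3°F

Let F be the Fahrenheit reading. The kelvin reading is K = 5/9·F + 255.372.
Require K = 2.5·F: 5/9·F + 255.372 = 2.5·F.
(-35/18)·F = -255.372  ⇒  F = 131.3.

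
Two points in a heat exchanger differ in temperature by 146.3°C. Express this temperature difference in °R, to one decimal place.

263.3°R

An interval of 1°C corresponds to 1.8°R.
146.3 × 1.8 = 263.3.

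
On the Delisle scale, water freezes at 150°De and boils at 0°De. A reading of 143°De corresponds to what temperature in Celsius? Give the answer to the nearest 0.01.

4.67°C

Linear interpolation between the fixed points: C = (143 - 150) × 100 / (0 - 150) = 4.6667°C.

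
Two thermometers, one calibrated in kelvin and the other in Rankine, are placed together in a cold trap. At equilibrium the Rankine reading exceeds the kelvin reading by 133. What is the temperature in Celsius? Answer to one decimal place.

-106.9°C

Let x be the kelvin reading; then the Rankine reading is 1.8·x.
(1.8·x) - x = 133  ⇒  (0.8)·x = 133  ⇒  x = 166.2500 K.
In Celsius: 166.25 - 273.15 = -106.9°C.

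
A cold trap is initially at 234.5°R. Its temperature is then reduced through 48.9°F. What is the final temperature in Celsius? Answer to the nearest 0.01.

Initial temperature in Celsius: (234.5 - 491.67) × 5/9 = -142.8722°C.
The 48.9°F change is an interval, so only the factor 5/9 applies: -48.9 × 5/9 = -27.1667°C.
Final Celsius temperature: -142.8722 - 27.1667 = -170.0389°C.

-170.04°C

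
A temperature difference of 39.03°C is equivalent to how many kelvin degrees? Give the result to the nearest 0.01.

39.03 K

Celsius and kelvin degrees are the same size, so the interval is unchanged: 39.03.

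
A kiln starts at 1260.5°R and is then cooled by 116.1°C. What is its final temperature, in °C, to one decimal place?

311.0°C

Initial temperature in Celsius: (1260.5 - 491.67) × 5/9 = 427.1278°C.
Final Celsius temperature: 427.1278 - 116.1000 = 311.0278°C.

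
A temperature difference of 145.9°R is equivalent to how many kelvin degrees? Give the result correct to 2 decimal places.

An interval of 1°R corresponds to 5/9 K.
145.9 × 5/9 = 81.06.

81.06 K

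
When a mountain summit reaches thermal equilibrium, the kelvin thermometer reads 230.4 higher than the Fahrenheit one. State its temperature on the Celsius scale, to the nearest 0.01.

Let x be the Fahrenheit reading; then the kelvin reading is 5/9·x + 255.372.
(5/9·x + 255.372) - x = 230.4  ⇒  (-4/9)·x = -24.9722  ⇒  x = 56.1875°F.
In Celsius: (56.1875 - 32) × 5/9 = 13.44°C.

13.44°C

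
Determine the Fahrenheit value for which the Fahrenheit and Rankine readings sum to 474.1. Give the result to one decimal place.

7.2°F

Let F be the Fahrenheit reading. The Rankine reading is R = 1·F + 459.67.
Require F + R = 474.1: (2)·F + 459.67 = 474.1.
F = (474.1 - 459.67) / (2) = 7.2.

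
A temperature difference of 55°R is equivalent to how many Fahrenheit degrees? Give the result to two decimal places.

55.00°F

Rankine and Fahrenheit degrees are the same size, so the interval is unchanged: 55.00.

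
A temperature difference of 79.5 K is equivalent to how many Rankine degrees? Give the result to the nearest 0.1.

143.1°R

An interval of 1 K corresponds to 1.8°R.
79.5 × 1.8 = 143.1.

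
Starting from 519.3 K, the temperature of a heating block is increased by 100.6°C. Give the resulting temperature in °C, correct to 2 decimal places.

Initial temperature in Celsius: 519.3 - 273.15 = 246.1500°C.
Final Celsius temperature: 246.1500 + 100.6000 = 346.7500°C.

346.75°C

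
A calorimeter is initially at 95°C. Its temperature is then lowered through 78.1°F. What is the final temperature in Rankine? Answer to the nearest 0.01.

The 78.1°F change is an interval, so only the factor 5/9 applies: -78.1 × 5/9 = -43.3889°C.
Final Celsius temperature: 95.0000 - 43.3889 = 51.6111°C.
In Rankine: 51.6111 × 1.8 + 491.67 = 584.57°R.

584.57°R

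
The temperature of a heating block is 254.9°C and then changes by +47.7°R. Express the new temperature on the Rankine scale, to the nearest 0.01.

998.19°R

The 47.7°R change is an interval, so only the factor 5/9 applies: +47.7 × 5/9 = +26.5000°C.
Final Celsius temperature: 254.9000 + 26.5000 = 281.4000°C.
In Rankine: 281.4000 × 1.8 + 491.67 = 998.19°R.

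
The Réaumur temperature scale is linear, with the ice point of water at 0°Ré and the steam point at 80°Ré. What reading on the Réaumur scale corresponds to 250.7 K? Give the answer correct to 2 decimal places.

First in Celsius: 250.7 - 273.15 = -22.4500°C.
Linearly onto the Réaumur scale: 0 + (-22.4500 / 100) × (80 - 0) = -17.96°Ré.

-17.96°Ré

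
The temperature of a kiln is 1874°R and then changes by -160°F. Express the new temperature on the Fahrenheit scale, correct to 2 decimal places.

Initial temperature in Celsius: (1874 - 491.67) × 5/9 = 767.9611°C.
The 160°F change is an interval, so only the factor 5/9 applies: -160 × 5/9 = -88.8889°C.
Final Celsius temperature: 767.9611 - 88.8889 = 679.0722°C.
In Fahrenheit: 679.0722 × 1.8 + 32 = 1254.33°F.

1254.33°F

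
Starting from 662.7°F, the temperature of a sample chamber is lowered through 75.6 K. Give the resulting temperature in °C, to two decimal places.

274.79°C

Initial temperature in Celsius: (662.7 - 32) × 5/9 = 350.3889°C.
The 75.6 K change is an interval; Kelvin and Celsius degrees are the same size, so ΔC = -75.6°C.
Final Celsius temperature: 350.3889 - 75.6000 = 274.7889°C.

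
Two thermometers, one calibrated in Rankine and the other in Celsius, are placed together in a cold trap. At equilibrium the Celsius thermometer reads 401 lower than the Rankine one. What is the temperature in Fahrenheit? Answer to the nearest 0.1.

Let x be the Rankine reading; then the Celsius reading is 5/9·x - 273.15.
(5/9·x - 273.15) - x = -401  ⇒  (-4/9)·x = -127.85  ⇒  x = 287.6625°R.
In Celsius: (287.6625 - 491.67) × 5/9 = -113.3375°C.
In Fahrenheit: -113.3375 × 1.8 + 32 = -172.0°F.

-172.0°F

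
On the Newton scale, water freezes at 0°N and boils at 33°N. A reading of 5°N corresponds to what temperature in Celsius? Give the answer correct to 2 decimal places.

15.15°C

Linear interpolation between the fixed points: C = (5 - 0) × 100 / (33 - 0) = 15.1515°C.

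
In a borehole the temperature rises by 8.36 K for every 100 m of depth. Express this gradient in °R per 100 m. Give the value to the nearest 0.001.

15.048 °R/100 m

Since only a temperature interval is involved, the additive offset between the scales drops out.
A change of 1 K is a change of 1.8°R, so 8.36 × 1.8 = 15.048.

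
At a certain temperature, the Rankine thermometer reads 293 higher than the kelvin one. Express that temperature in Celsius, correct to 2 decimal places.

93.10°C

Let x be the kelvin reading; then the Rankine reading is 1.8·x.
(1.8·x) - x = 293  ⇒  (0.8)·x = 293  ⇒  x = 366.2500 K.
In Celsius: 366.25 - 273.15 = 93.10°C.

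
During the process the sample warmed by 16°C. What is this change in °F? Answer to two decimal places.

For a temperature interval the offset drops out; only the factor 1.8 applies.
16 × 1.8 = 28.80.

28.80°F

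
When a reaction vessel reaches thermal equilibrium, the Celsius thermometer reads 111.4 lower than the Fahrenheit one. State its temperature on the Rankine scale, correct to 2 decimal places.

Let x be the Fahrenheit reading; then the Celsius reading is 5/9·x - 17.7778.
(5/9·x - 17.7778) - x = -111.4  ⇒  (-4/9)·x = -93.6222  ⇒  x = 210.6500°F.
In Celsius: (210.65 - 32) × 5/9 = 99.2500°C.
In Rankine: 99.2500 × 1.8 + 491.67 = 670.32°R.

670.32°R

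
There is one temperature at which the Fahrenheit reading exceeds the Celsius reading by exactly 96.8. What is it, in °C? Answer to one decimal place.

Let C be the Celsius reading. The Fahrenheit reading is F = 1.8·C + 32.
Require F - C = 96.8: (0.8)·C + 32 = 96.8.
C = (96.8 - 32) / (0.8) = 81.0.

81.0°C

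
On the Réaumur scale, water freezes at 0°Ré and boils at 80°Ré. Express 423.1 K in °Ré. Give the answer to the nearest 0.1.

First in Celsius: 423.1 - 273.15 = 149.9500°C.
Linearly onto the Réaumur scale: 0 + (149.9500 / 100) × (80 - 0) = 120.0°Ré.

120.0°Ré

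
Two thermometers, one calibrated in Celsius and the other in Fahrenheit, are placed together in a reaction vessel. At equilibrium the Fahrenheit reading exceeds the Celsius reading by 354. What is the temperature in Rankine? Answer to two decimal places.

1216.17°R

Let x be the Celsius reading; then the Fahrenheit reading is 1.8·x + 32.
(1.8·x + 32) - x = 354  ⇒  (0.8)·x = 322  ⇒  x = 402.5000°C.
In Rankine: 402.5000 × 1.8 + 491.67 = 1216.17°R.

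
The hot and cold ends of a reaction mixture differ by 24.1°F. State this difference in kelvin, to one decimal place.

13.4 K

An interval of 1°F corresponds to 5/9 K.
24.1 × 5/9 = 13.4.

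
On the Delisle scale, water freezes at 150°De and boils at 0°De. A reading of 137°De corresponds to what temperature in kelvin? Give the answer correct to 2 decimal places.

281.82 K

Linear interpolation between the fixed points: C = (137 - 150) × 100 / (0 - 150) = 8.6667°C.
Then 8.6667 + 273.15 = 281.82 K.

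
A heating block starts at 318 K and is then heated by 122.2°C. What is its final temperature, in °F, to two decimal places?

332.69°F

Initial temperature in Celsius: 318 - 273.15 = 44.8500°C.
Final Celsius temperature: 44.8500 + 122.2000 = 167.0500°C.
In Fahrenheit: 167.0500 × 1.8 + 32 = 332.69°F.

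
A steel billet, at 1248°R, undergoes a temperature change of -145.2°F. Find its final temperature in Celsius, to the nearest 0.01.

339.52°C

Initial temperature in Celsius: (1248 - 491.67) × 5/9 = 420.1833°C.
The 145.2°F change is an interval, so only the factor 5/9 applies: -145.2 × 5/9 = -80.6667°C.
Final Celsius temperature: 420.1833 - 80.6667 = 339.5167°C.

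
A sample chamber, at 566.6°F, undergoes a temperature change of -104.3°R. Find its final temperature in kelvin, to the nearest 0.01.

Initial temperature in Celsius: (566.6 - 32) × 5/9 = 297.0000°C.
The 104.3°R change is an interval, so only the factor 5/9 applies: -104.3 × 5/9 = -57.9444°C.
Final Celsius temperature: 297.0000 - 57.9444 = 239.0556°C.
In kelvin: 239.0556 + 273.15 = 512.21 K.

512.21 K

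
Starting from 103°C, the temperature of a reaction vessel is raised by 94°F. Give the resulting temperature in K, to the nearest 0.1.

428.4 K

The 94°F change is an interval, so only the factor 5/9 applies: +94 × 5/9 = +52.2222°C.
Final Celsius temperature: 103.0000 + 52.2222 = 155.2222°C.
In kelvin: 155.2222 + 273.15 = 428.4 K.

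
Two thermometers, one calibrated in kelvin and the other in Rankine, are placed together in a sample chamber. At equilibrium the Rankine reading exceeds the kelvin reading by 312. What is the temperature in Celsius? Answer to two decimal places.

116.85°C

Let x be the kelvin reading; then the Rankine reading is 1.8·x.
(1.8·x) - x = 312  ⇒  (0.8)·x = 312  ⇒  x = 390.0000 K.
In Celsius: 390 - 273.15 = 116.85°C.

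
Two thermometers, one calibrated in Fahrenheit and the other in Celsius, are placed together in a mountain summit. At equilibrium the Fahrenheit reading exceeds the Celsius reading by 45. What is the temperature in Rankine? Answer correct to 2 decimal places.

Let x be the Fahrenheit reading; then the Celsius reading is 5/9·x - 17.7778.
(5/9·x - 17.7778) - x = -45  ⇒  (-4/9)·x = -27.2222  ⇒  x = 61.2500°F.
In Celsius: (61.25 - 32) × 5/9 = 16.2500°C.
In Rankine: 16.2500 × 1.8 + 491.67 = 520.92°R.

520.92°R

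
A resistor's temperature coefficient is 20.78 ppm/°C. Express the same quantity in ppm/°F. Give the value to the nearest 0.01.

The quantity depends on a temperature interval, so only the ratio of degree sizes applies; the offset between the scales is irrelevant.
A change of 1°F is a change of 5/9°C, so per °F the value is 20.78 × 5/9 = 11.54.

11.54 ppm/°F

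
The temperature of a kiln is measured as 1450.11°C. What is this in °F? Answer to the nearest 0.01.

2642.20°F

In Fahrenheit: 1450.1100 × 1.8 + 32 = 2642.20°F.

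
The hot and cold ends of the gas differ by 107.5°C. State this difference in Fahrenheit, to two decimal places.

193.50°F

For a temperature interval the offset drops out; only the factor 1.8 applies.
107.5 × 1.8 = 193.50.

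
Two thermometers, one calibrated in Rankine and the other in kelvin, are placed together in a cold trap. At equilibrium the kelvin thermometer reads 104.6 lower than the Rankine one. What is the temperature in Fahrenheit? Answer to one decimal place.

-224.3°F

Let x be the Rankine reading; then the kelvin reading is 5/9·x.
(5/9·x) - x = -104.6  ⇒  (-4/9)·x = -104.6  ⇒  x = 235.3500°R.
In Celsius: (235.35 - 491.67) × 5/9 = -142.4000°C.
In Fahrenheit: -142.4000 × 1.8 + 32 = -224.3°F.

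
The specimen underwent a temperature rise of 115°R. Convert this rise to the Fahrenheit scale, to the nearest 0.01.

Rankine and Fahrenheit degrees are the same size, so the interval is unchanged: 115.00.

115.00°F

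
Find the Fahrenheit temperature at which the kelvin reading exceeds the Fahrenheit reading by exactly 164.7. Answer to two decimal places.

Let F be the Fahrenheit reading. The kelvin reading is K = 5/9·F + 255.372.
Require K - F = 164.7: (-4/9)·F + 255.372 = 164.7.
F = (164.7 - 255.372) / (-4/9) = 204.01.

204.01°F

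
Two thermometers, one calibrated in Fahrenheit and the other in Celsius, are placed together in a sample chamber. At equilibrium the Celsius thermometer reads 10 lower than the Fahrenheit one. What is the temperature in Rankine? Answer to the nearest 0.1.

Let x be the Fahrenheit reading; then the Celsius reading is 5/9·x - 17.7778.
(5/9·x - 17.7778) - x = -10  ⇒  (-4/9)·x = 70/9  ⇒  x = -17.5000°F.
In Celsius: (-17.5 - 32) × 5/9 = -27.5000°C.
In Rankine: -27.5000 × 1.8 + 491.67 = 442.2°R.

442.2°R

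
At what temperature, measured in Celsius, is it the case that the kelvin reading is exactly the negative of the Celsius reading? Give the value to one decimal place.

-136.6°C

Let C be the Celsius reading. The kelvin reading is K = 1·C + 273.15.
Require K = -1·C: 1·C + 273.15 = -1·C.
(2)·C = -273.15  ⇒  C = -136.6.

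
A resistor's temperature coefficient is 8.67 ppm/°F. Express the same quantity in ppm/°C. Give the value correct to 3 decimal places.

Since only a temperature interval is involved, the additive offset between the scales drops out.
A change of 1°C is a change of 1.8°F, so per °C the value is 8.67 × 1.8 = 15.606.

15.606 ppm/°C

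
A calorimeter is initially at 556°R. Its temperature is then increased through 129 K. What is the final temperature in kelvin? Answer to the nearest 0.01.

437.89 K

Initial temperature in Celsius: (556 - 491.67) × 5/9 = 35.7389°C.
The 129 K change is an interval; Kelvin and Celsius degrees are the same size, so ΔC = +129°C.
Final Celsius temperature: 35.7389 + 129.0000 = 164.7389°C.
In kelvin: 164.7389 + 273.15 = 437.89 K.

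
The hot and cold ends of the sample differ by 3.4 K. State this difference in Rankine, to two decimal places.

6.12°R

Only the scale ratio 1.8 matters for a change in temperature.
3.4 × 1.8 = 6.12.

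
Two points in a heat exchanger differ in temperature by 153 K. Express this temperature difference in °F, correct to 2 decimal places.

275.40°F

Only the scale ratio 1.8 matters for a change in temperature.
153 × 1.8 = 275.40.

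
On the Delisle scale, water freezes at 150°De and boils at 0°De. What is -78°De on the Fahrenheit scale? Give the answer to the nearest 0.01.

Linear interpolation between the fixed points: C = (-78 - 150) × 100 / (0 - 150) = 152.0000°C.
Then 152.0000 × 1.8 + 32 = 305.60°F.

305.60°F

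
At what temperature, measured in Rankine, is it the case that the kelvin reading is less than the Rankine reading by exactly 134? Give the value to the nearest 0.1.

Let R be the Rankine reading. The kelvin reading is K = 5/9·R.
Require K - R = -134: (-4/9)·R = -134.
R = (-134) / (-4/9) = 301.5.

301.5°R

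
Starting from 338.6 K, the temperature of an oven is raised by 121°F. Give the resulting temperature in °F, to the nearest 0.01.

Initial temperature in Celsius: 338.6 - 273.15 = 65.4500°C.
The 121°F change is an interval, so only the factor 5/9 applies: +121 × 5/9 = +67.2222°C.
Final Celsius temperature: 65.4500 + 67.2222 = 132.6722°C.
In Fahrenheit: 132.6722 × 1.8 + 32 = 270.81°F.

270.81°F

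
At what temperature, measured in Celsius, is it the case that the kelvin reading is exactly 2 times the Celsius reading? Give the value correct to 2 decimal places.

Let C be the Celsius reading. The kelvin reading is K = 1·C + 273.15.
Require K = 2·C: 1·C + 273.15 = 2·C.
(-1)·C = -273.15  ⇒  C = 273.15.

273.15°C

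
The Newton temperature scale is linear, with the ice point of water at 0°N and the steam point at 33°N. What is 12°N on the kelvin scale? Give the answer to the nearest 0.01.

309.51 K

Linear interpolation between the fixed points: C = (12 - 0) × 100 / (33 - 0) = 36.3636°C.
Then 36.3636 + 273.15 = 309.51 K.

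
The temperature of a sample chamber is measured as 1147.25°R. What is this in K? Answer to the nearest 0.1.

637.4 K

In Celsius: (1147.25 - 491.67) × 5/9 = 364.2111°C.
In kelvin: 364.2111 + 273.15 = 637.4 K.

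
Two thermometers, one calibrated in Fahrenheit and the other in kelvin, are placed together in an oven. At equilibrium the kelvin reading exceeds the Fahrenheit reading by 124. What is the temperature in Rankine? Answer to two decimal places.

Let x be the Fahrenheit reading; then the kelvin reading is 5/9·x + 255.372.
(5/9·x + 255.372) - x = 124  ⇒  (-4/9)·x = -131.372  ⇒  x = 295.5875°F.
In Celsius: (295.5875 - 32) × 5/9 = 146.4375°C.
In Rankine: 146.4375 × 1.8 + 491.67 = 755.26°R.

755.26°R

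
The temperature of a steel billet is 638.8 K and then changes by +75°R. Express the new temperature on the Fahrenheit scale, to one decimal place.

765.2°F

Initial temperature in Celsius: 638.8 - 273.15 = 365.6500°C.
The 75°R change is an interval, so only the factor 5/9 applies: +75 × 5/9 = +41.6667°C.
Final Celsius temperature: 365.6500 + 41.6667 = 407.3167°C.
In Fahrenheit: 407.3167 × 1.8 + 32 = 765.2°F.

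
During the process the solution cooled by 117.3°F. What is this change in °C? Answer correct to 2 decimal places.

65.17°C

For a temperature interval the offset drops out; only the factor 5/9 applies.
117.3 × 5/9 = 65.17.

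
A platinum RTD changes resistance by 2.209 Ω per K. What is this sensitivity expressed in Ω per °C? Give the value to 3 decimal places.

2.209 Ω per °C

The quantity depends on a temperature interval, so only the ratio of degree sizes applies; the offset between the scales is irrelevant.
A change of 1°C is a change of 1 K, so per °C the value is 2.209 × 1 = 2.209.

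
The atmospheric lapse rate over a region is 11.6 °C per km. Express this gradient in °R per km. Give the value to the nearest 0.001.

Since only a temperature interval is involved, the additive offset between the scales drops out.
A change of 1°C is a change of 1.8°R, so 11.6 × 1.8 = 20.880.

20.880 °R/km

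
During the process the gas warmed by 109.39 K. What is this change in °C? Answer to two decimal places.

Kelvin and Celsius degrees are the same size, so the interval is unchanged: 109.39.

109.39°C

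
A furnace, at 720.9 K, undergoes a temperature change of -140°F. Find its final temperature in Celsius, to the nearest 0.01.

Initial temperature in Celsius: 720.9 - 273.15 = 447.7500°C.
The 140°F change is an interval, so only the factor 5/9 applies: -140 × 5/9 = -77.7778°C.
Final Celsius temperature: 447.7500 - 77.7778 = 369.9722°C.

369.97°C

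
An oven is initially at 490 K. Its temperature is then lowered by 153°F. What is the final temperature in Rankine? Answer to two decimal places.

729.00°R

Initial temperature in Celsius: 490 - 273.15 = 216.8500°C.
The 153°F change is an interval, so only the factor 5/9 applies: -153 × 5/9 = -85.0000°C.
Final Celsius temperature: 216.8500 - 85.0000 = 131.8500°C.
In Rankine: 131.8500 × 1.8 + 491.67 = 729.00°R.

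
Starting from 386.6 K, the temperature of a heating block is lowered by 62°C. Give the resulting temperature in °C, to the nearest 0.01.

Initial temperature in Celsius: 386.6 - 273.15 = 113.4500°C.
Final Celsius temperature: 113.4500 - 62.0000 = 51.4500°C.

51.45°C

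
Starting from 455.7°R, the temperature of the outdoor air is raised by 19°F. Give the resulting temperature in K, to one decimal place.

Initial temperature in Celsius: (455.7 - 491.67) × 5/9 = -19.9833°C.
The 19°F change is an interval, so only the factor 5/9 applies: +19 × 5/9 = +10.5556°C.
Final Celsius temperature: -19.9833 + 10.5556 = -9.4278°C.
In kelvin: -9.4278 + 273.15 = 263.7 K.

263.7 K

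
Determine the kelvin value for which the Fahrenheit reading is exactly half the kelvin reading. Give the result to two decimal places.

353.59 K

Let K be the kelvin reading. The Fahrenheit reading is F = 1.8·K - 459.67.
Require F = 0.5·K: 1.8·K - 459.67 = 0.5·K.
(1.3)·K = 459.67  ⇒  K = 353.59.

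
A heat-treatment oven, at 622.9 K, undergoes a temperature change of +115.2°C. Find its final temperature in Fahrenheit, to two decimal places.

Initial temperature in Celsius: 622.9 - 273.15 = 349.7500°C.
Final Celsius temperature: 349.7500 + 115.2000 = 464.9500°C.
In Fahrenheit: 464.9500 × 1.8 + 32 = 868.91°F.

868.91°F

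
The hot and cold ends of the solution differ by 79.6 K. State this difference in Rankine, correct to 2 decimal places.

143.28°R

Only the scale ratio 1.8 matters for a change in temperature.
79.6 × 1.8 = 143.28.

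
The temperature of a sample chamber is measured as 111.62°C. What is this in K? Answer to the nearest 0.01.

384.77 K

In kelvin: 111.6200 + 273.15 = 384.77 K.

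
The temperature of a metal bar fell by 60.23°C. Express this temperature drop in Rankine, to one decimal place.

For a temperature interval the offset drops out; only the factor 1.8 applies.
60.23 × 1.8 = 108.4.

108.4°R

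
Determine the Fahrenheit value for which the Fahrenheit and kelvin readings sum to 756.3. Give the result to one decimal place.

Let F be the Fahrenheit reading. The kelvin reading is K = 5/9·F + 255.372.
Require F + K = 756.3: (14/9)·F + 255.372 = 756.3.
F = (756.3 - 255.372) / (14/9) = 322.0.

322.0°F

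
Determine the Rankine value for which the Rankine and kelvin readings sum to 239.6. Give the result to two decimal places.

154.03°R

Let R be the Rankine reading. The kelvin reading is K = 5/9·R.
Require R + K = 239.6: (14/9)·R = 239.6.
R = (239.6) / (14/9) = 154.03.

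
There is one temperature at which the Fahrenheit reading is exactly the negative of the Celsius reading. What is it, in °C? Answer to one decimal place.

-11.4°C

Let C be the Celsius reading. The Fahrenheit reading is F = 1.8·C + 32.
Require F = -1·C: 1.8·C + 32 = -1·C.
(2.8)·C = -32  ⇒  C = -11.4.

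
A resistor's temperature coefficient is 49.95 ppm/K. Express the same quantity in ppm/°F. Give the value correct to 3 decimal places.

The quantity depends on a temperature interval, so only the ratio of degree sizes applies; the offset between the scales is irrelevant.
A change of 1°F is a change of 5/9 K, so per °F the value is 49.95 × 5/9 = 27.750.

27.750 ppm/°F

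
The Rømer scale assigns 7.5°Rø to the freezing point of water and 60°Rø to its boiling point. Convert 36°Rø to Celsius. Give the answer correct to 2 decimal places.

Linear interpolation between the fixed points: C = (36 - 7.5) × 100 / (60 - 7.5) = 54.2857°C.

54.29°C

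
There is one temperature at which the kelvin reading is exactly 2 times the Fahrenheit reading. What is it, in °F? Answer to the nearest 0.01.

176.80°F

Let F be the Fahrenheit reading. The kelvin reading is K = 5/9·F + 255.372.
Require K = 2·F: 5/9·F + 255.372 = 2·F.
(-13/9)·F = -255.372  ⇒  F = 176.80.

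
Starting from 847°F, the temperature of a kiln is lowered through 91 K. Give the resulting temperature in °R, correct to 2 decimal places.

1142.87°R

Initial temperature in Celsius: (847 - 32) × 5/9 = 452.7778°C.
The 91 K change is an interval; Kelvin and Celsius degrees are the same size, so ΔC = -91°C.
Final Celsius temperature: 452.7778 - 91.0000 = 361.7778°C.
In Rankine: 361.7778 × 1.8 + 491.67 = 1142.87°R.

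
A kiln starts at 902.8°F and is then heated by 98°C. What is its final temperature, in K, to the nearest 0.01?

Initial temperature in Celsius: (902.8 - 32) × 5/9 = 483.7778°C.
Final Celsius temperature: 483.7778 + 98.0000 = 581.7778°C.
In kelvin: 581.7778 + 273.15 = 854.93 K.

854.93 K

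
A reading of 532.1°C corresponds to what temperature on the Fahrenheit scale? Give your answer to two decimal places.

In Fahrenheit: 532.1000 × 1.8 + 32 = 989.78°F.

989.78°F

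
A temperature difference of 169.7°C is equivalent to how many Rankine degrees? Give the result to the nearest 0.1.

305.5°R

For a temperature interval the offset drops out; only the factor 1.8 applies.
169.7 × 1.8 = 305.5.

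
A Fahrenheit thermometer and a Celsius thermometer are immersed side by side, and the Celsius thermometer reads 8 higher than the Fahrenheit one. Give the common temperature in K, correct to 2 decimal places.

Let x be the Fahrenheit reading; then the Celsius reading is 5/9·x - 17.7778.
(5/9·x - 17.7778) - x = 8  ⇒  (-4/9)·x = 25.7778  ⇒  x = -58.0000°F.
In Celsius: (-58 - 32) × 5/9 = -50.0000°C.
In kelvin: -50.0000 + 273.15 = 223.15 K.

223.15 K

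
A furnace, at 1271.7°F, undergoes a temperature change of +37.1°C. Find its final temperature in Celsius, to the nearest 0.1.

Initial temperature in Celsius: (1271.7 - 32) × 5/9 = 688.7222°C.
Final Celsius temperature: 688.7222 + 37.1000 = 725.8222°C.

725.8°C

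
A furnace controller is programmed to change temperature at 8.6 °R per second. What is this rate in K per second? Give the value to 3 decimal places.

4.778 K/second

The quantity depends on a temperature interval, so only the ratio of degree sizes applies; the offset between the scales is irrelevant.
A change of 1°R is a change of 5/9 K, so 8.6 × 5/9 = 4.778.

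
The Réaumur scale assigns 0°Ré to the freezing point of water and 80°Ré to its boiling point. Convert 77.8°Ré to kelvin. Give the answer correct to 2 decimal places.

Linear interpolation between the fixed points: C = (77.8 - 0) × 100 / (80 - 0) = 97.2500°C.
Then 97.2500 + 273.15 = 370.40 K.

370.40 K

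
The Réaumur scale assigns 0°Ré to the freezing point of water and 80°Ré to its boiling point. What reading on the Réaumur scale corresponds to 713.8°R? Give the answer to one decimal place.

First in Celsius: (713.8 - 491.67) × 5/9 = 123.4056°C.
Linearly onto the Réaumur scale: 0 + (123.4056 / 100) × (80 - 0) = 98.7°Ré.

98.7°Ré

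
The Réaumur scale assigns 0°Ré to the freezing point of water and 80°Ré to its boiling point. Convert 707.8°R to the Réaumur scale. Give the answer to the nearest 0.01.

First in Celsius: (707.8 - 491.67) × 5/9 = 120.0722°C.
Linearly onto the Réaumur scale: 0 + (120.0722 / 100) × (80 - 0) = 96.06°Ré.

96.06°Ré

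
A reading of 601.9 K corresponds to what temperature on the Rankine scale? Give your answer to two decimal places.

1083.42°R

In Celsius: 601.9 - 273.15 = 328.7500°C.
In Rankine: 328.7500 × 1.8 + 491.67 = 1083.42°R.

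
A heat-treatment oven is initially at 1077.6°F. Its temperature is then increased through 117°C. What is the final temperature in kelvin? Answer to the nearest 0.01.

971.04 K

Initial temperature in Celsius: (1077.6 - 32) × 5/9 = 580.8889°C.
Final Celsius temperature: 580.8889 + 117.0000 = 697.8889°C.
In kelvin: 697.8889 + 273.15 = 971.04 K.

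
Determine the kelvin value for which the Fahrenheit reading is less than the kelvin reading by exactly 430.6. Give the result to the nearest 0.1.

Let K be the kelvin reading. The Fahrenheit reading is F = 1.8·K - 459.67.
Require F - K = -430.6: (0.8)·K - 459.67 = -430.6.
K = (-430.6 + 459.67) / (0.8) = 36.3.

36.3 K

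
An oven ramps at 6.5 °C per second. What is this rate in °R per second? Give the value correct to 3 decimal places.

11.700 °R/second

The quantity depends on a temperature interval, so only the ratio of degree sizes applies; the offset between the scales is irrelevant.
A change of 1°C is a change of 1.8°R, so 6.5 × 1.8 = 11.700.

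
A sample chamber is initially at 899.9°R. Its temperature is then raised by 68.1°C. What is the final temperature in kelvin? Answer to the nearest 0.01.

568.04 K

Initial temperature in Celsius: (899.9 - 491.67) × 5/9 = 226.7944°C.
Final Celsius temperature: 226.7944 + 68.1000 = 294.8944°C.
In kelvin: 294.8944 + 273.15 = 568.04 K.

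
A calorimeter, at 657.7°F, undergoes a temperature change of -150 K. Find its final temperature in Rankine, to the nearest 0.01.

Initial temperature in Celsius: (657.7 - 32) × 5/9 = 347.6111°C.
The 150 K change is an interval; Kelvin and Celsius degrees are the same size, so ΔC = -150°C.
Final Celsius temperature: 347.6111 - 150.0000 = 197.6111°C.
In Rankine: 197.6111 × 1.8 + 491.67 = 847.37°R.

847.37°R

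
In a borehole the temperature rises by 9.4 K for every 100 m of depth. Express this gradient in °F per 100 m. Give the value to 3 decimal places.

Since only a temperature interval is involved, the additive offset between the scales drops out.
A change of 1 K is a change of 1.8°F, so 9.4 × 1.8 = 16.920.

16.920 °F/100 m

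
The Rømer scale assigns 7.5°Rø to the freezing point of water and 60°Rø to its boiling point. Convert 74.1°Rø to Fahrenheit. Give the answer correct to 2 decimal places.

260.34°F

Linear interpolation between the fixed points: C = (74.1 - 7.5) × 100 / (60 - 7.5) = 126.8571°C.
Then 126.8571 × 1.8 + 32 = 260.34°F.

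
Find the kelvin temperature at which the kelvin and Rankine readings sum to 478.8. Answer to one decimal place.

171.0 K

Let K be the kelvin reading. The Rankine reading is R = 1.8·K.
Require K + R = 478.8: (2.8)·K = 478.8.
K = (478.8) / (2.8) = 171.0.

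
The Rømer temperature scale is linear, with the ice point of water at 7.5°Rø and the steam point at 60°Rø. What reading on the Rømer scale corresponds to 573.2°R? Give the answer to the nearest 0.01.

First in Celsius: (573.2 - 491.67) × 5/9 = 45.2944°C.
Linearly onto the Rømer scale: 7.5 + (45.2944 / 100) × (60 - 7.5) = 31.28°Rø.

31.28°Rø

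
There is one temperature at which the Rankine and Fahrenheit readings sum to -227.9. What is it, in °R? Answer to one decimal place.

Let R be the Rankine reading. The Fahrenheit reading is F = 1·R - 459.67.
Require R + F = -227.9: (2)·R - 459.67 = -227.9.
R = (-227.9 + 459.67) / (2) = 115.9.

115.9°R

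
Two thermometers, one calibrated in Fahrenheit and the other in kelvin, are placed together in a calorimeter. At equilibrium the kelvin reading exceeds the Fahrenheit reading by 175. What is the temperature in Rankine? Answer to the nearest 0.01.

640.51°R

Let x be the Fahrenheit reading; then the kelvin reading is 5/9·x + 255.372.
(5/9·x + 255.372) - x = 175  ⇒  (-4/9)·x = -80.3722  ⇒  x = 180.8375°F.
In Celsius: (180.8375 - 32) × 5/9 = 82.6875°C.
In Rankine: 82.6875 × 1.8 + 491.67 = 640.51°R.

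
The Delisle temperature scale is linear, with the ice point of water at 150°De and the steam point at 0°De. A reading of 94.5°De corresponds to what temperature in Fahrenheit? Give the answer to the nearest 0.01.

98.60°F

Linear interpolation between the fixed points: C = (94.5 - 150) × 100 / (0 - 150) = 37.0000°C.
Then 37.0000 × 1.8 + 32 = 98.60°F.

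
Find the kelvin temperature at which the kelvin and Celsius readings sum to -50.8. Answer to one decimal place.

111.2 K

Let K be the kelvin reading. The Celsius reading is C = 1·K - 273.15.
Require K + C = -50.8: (2)·K - 273.15 = -50.8.
K = (-50.8 + 273.15) / (2) = 111.2.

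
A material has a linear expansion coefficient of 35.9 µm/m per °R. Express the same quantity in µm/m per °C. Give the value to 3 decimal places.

The quantity depends on a temperature interval, so only the ratio of degree sizes applies; the offset between the scales is irrelevant.
A change of 1°C is a change of 1.8°R, so per °C the value is 35.9 × 1.8 = 64.620.

64.620 µm/m per °C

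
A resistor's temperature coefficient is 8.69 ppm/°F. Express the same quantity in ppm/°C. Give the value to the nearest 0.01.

Since only a temperature interval is involved, the additive offset between the scales drops out.
A change of 1°C is a change of 1.8°F, so per °C the value is 8.69 × 1.8 = 15.64.

15.64 ppm/°C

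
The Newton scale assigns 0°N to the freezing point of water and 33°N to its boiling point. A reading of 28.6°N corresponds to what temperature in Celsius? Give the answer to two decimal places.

86.67°C

Linear interpolation between the fixed points: C = (28.6 - 0) × 100 / (33 - 0) = 86.6667°C.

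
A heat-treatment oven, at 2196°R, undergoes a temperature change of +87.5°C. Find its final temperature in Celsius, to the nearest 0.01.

Initial temperature in Celsius: (2196 - 491.67) × 5/9 = 946.8500°C.
Final Celsius temperature: 946.8500 + 87.5000 = 1034.3500°C.

1034.35°C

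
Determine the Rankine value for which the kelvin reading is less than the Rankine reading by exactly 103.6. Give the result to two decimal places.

Let R be the Rankine reading. The kelvin reading is K = 5/9·R.
Require K - R = -103.6: (-4/9)·R = -103.6.
R = (-103.6) / (-4/9) = 233.10.

233.10°R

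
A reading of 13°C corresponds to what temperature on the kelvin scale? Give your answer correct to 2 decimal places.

286.15 K

In kelvin: 13.0000 + 273.15 = 286.15 K.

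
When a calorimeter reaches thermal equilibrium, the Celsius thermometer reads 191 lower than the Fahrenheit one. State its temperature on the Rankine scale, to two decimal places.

849.42°R

Let x be the Fahrenheit reading; then the Celsius reading is 5/9·x - 17.7778.
(5/9·x - 17.7778) - x = -191  ⇒  (-4/9)·x = -173.222  ⇒  x = 389.7500°F.
In Celsius: (389.75 - 32) × 5/9 = 198.7500°C.
In Rankine: 198.7500 × 1.8 + 491.67 = 849.42°R.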